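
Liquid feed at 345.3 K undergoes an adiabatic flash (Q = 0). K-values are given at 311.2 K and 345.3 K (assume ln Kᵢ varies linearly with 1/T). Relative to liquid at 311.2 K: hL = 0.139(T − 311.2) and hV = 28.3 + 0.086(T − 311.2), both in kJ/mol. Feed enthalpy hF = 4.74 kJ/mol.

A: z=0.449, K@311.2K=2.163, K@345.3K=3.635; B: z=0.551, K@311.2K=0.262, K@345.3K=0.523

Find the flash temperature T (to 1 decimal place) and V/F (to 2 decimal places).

Adiabatic flash: solve Rachford–Rice at each trial T, then check hF = ψ·hV(T) + (1−ψ)·hL(T).
  T = 311.2 K: K = (2.163, 0.262), RR gives ψ = 0.135, H_out = 3.810 kJ/mol
  T = 345.3 K: K = (3.635, 0.523), RR gives ψ = 0.732, H_out = 24.138 kJ/mol
  T = 328.2 K: K = (2.840, 0.376), RR gives ψ = 0.421, H_out = 13.888 kJ/mol
  T = 319.7 K: K = (2.487, 0.316), RR gives ψ = 0.286, H_out = 9.135 kJ/mol
  T = 315.4 K: K = (2.320, 0.288), RR gives ψ = 0.213, H_out = 6.558 kJ/mol
  T = 313.3 K: K = (2.241, 0.275), RR gives ψ = 0.175, H_out = 5.219 kJ/mol
Linear interpolation between T = 311.2 (H_out = 3.810) and T = 313.3 (H_out = 5.219) on hF = 4.74 gives T ≈ 312.6 K, at which ψ = 0.16.

T = 312.6 K, V/F = 0.16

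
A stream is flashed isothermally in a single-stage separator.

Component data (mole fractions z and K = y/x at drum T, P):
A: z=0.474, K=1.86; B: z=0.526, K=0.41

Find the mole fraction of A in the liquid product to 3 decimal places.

x_A = 0.407

Rachford–Rice: g(β) = Σ zᵢ(Kᵢ−1)/(1+β(Kᵢ−1)) = 0.
Feasibility: ΣzᵢKᵢ = 1.097, Σzᵢ/Kᵢ = 1.538 — both > 1, two phases present.
Iterate (Newton) starting at β = 0.5:
  β = 0.500: g = -0.1551, g' = -0.540 → β = 0.213
  β = 0.213: g = -0.0102, g' = -0.490 → β = 0.192
Converged at β = 0.192.
Compositions from xᵢ = zᵢ/(1+β(Kᵢ−1)), yᵢ = Kᵢxᵢ:
  A: x = 0.407, y = 0.757
  B: x = 0.593, y = 0.243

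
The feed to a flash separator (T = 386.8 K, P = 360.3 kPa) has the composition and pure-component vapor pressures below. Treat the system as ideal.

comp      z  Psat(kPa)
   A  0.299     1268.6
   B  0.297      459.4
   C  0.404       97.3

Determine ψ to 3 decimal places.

Raoult's law: Kᵢ = Pᵢˢᵃᵗ/P = Pᵢˢᵃᵗ/360.3.
  K_A = 1268.6/360.3 = 3.52095, K_B = 459.4/360.3 = 1.27505, K_C = 97.3/360.3 = 0.27005
Newton–Raphson from ψ = 0.58:
  ψ = 0.580: g = -0.1348, g' = -0.978 → ψ = 0.442
  ψ = 0.442: g = -0.0061, g' = -0.912 → ψ = 0.435
Converged at ψ = 0.435.

ψ = 0.435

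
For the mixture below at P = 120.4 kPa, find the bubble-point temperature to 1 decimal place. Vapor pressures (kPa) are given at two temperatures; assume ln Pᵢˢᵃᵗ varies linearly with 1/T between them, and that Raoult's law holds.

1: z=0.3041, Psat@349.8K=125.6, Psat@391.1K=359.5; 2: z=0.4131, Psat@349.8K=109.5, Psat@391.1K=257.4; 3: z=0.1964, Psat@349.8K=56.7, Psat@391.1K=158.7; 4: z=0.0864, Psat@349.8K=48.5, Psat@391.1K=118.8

Bubble-point temperature: ΣzᵢPᵢˢᵃᵗ(T) = P. Interpolate ln Pᵢˢᵃᵗ = aᵢ + bᵢ/T.
  T = 349.8 K: ΣzᵢPᵢˢᵃᵗ = 98.76 kPa
  T = 391.1 K: ΣzᵢPᵢˢᵃᵗ = 257.09 kPa
  T = 370.5 K: ΣzᵢPᵢˢᵃᵗ = 163.65 kPa
  T = 360.1 K: ΣzᵢPᵢˢᵃᵗ = 127.86 kPa
  T = 355.0 K: ΣzᵢPᵢˢᵃᵗ = 112.71 kPa
  T = 357.6 K: ΣzᵢPᵢˢᵃᵗ = 120.25 kPa
  T = 358.9 K: ΣzᵢPᵢˢᵃᵗ = 124.16 kPa
  T = 358.2 K: ΣzᵢPᵢˢᵃᵗ = 122.04 kPa
Interpolating between 357.6 K and 358.2 K gives T ≈ 357.7 K.

T = 357.7 K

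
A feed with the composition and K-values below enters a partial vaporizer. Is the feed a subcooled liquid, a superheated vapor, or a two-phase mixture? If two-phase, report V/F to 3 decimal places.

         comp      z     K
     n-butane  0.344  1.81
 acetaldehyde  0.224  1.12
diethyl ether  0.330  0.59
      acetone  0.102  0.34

ΣzᵢKᵢ = 1.103; Σzᵢ/Kᵢ = 1.249.
Both exceed 1, so a two-phase solution exists.
Rachford–Rice: g(ψ) = Σ zᵢ(Kᵢ−1)/(1+ψ(Kᵢ−1)) = 0.
Newton–Raphson from ψ = 0.54:
  ψ = 0.540: g = -0.0593, g' = -0.311 → ψ = 0.349
  ψ = 0.349: g = -0.0024, g' = -0.291 → ψ = 0.341
Converged at ψ = 0.341.

two-phase, V/F = 0.341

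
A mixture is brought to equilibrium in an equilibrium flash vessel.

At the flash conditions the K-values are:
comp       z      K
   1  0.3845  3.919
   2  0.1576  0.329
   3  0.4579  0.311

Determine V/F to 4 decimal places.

Material balance + equilibrium reduce to Σ zᵢ(Kᵢ−1)/(1+V/F(Kᵢ−1)) = 0.
Feasibility: ΣzᵢKᵢ = 1.7011, Σzᵢ/Kᵢ = 2.0495 — both > 1, two phases present.
Newton iteration, V/F⁰ = 0.51:
  V/F = 0.5100: g = -0.19620, g' = -1.2097 → V/F = 0.3478
  V/F = 0.3478: g = 0.00406, g' = -1.3034 → V/F = 0.3509
Converged at V/F = 0.3509.

V/F = 0.3509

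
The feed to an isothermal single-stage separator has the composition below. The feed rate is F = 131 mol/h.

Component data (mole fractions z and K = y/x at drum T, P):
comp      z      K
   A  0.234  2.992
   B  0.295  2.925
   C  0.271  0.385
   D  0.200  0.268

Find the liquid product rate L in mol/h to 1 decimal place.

Rachford–Rice: g(V/F) = Σ zᵢ(Kᵢ−1)/(1+V/F(Kᵢ−1)) = 0.
g(0) = ΣzᵢKᵢ − 1 = 0.721 and g(1) = 1 − Σzᵢ/Kᵢ = -0.629, so a root lies in (0, 1).
Iterate (Newton) starting at V/F = 0.52:
  V/F = 0.520: g = 0.0314, g' = -0.998 → V/F = 0.551
Converged at V/F = 0.551.
Then V = V/F·F = 0.5513·131 = 72.2 mol/h and L = F − V = 58.8 mol/h.

L = 58.8 mol/h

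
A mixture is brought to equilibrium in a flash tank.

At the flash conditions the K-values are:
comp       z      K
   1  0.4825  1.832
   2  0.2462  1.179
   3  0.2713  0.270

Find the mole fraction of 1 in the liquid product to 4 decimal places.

Rachford–Rice: g(β) = Σ zᵢ(Kᵢ−1)/(1+β(Kᵢ−1)) = 0.
g(0) = ΣzᵢKᵢ − 1 = 0.2475 and g(1) = 1 − Σzᵢ/Kᵢ = -0.4770, so a root lies in (0, 1).
Newton–Raphson from β = 0.5:
  β = 0.5000: g = 0.01206, g' = -0.5318 → β = 0.5227
  β = 0.5227: g = -0.00017, g' = -0.5468 → β = 0.5224
Converged at β = 0.5224.
Compositions from xᵢ = zᵢ/(1+β(Kᵢ−1)), yᵢ = Kᵢxᵢ:
  1: x = 0.3363, y = 0.6161
  2: x = 0.2251, y = 0.2654
  3: x = 0.4385, y = 0.1184

x_1 = 0.3363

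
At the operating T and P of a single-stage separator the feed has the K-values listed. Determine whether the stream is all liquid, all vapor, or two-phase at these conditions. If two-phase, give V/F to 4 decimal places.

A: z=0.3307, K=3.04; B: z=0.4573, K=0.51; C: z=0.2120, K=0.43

ΣzᵢKᵢ = 1.3297; Σzᵢ/Kᵢ = 1.4985.
Both exceed 1, so a two-phase solution exists.
Newton iteration, ψ⁰ = 0.34:
  ψ = 0.3400: g = -0.02042, g' = -0.7439 → ψ = 0.3125
  ψ = 0.3125: g = 0.00033, g' = -0.7683 → ψ = 0.3130
Converged at ψ = 0.3130.

two-phase, V/F = 0.3130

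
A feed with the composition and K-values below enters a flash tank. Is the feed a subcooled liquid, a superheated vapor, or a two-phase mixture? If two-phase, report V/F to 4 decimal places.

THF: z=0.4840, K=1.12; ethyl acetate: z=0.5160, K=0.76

ΣzᵢKᵢ = 0.9342; Σzᵢ/Kᵢ = 1.1111.
Since ΣzᵢKᵢ < 1 the mixture is below its bubble point — single liquid phase.

subcooled liquid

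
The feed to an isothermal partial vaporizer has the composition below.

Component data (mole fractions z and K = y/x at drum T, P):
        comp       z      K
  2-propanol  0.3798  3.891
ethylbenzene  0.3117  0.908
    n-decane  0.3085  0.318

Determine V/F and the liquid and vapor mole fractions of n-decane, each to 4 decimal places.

Rachford–Rice: g(V/F) = Σ zᵢ(Kᵢ−1)/(1+V/F(Kᵢ−1)) = 0.
Feasibility: ΣzᵢKᵢ = 1.8589, Σzᵢ/Kᵢ = 1.4110 — both > 1, two phases present.
Newton–Raphson from V/F = 0.43:
  V/F = 0.4300: g = 0.16194, g' = -0.9210 → V/F = 0.6058
  V/F = 0.6058: g = 0.01016, g' = -0.8389 → V/F = 0.6179
Converged at V/F = 0.6179.
Compositions from xᵢ = zᵢ/(1+V/F(Kᵢ−1)), yᵢ = Kᵢxᵢ:
  2-propanol: x = 0.1363, y = 0.5304
  ethylbenzene: x = 0.3305, y = 0.3001
  n-decane: x = 0.5332, y = 0.1696

V/F = 0.6179, x_n-decane = 0.5332, y_n-decane = 0.1696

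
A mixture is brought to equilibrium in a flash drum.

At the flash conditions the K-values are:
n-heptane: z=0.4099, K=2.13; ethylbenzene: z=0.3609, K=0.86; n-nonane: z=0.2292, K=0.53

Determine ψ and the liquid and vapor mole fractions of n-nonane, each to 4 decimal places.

Let ψ = V/F and solve Σ zᵢ(Kᵢ−1)/(1+ψ(Kᵢ−1)) = 0.
g(0) = ΣzᵢKᵢ − 1 = 0.3049 and g(1) = 1 − Σzᵢ/Kᵢ = -0.0445, so a root lies in (0, 1).
Newton iteration, ψ⁰ = 0.52:
  ψ = 0.5200: g = 0.09469, g' = -0.3046 → ψ = 0.8309
  ψ = 0.8309: g = 0.00496, g' = -0.2846 → ψ = 0.8483
Converged at ψ = 0.8483.
Compositions from xᵢ = zᵢ/(1+ψ(Kᵢ−1)), yᵢ = Kᵢxᵢ:
  n-heptane: x = 0.2093, y = 0.4458
  ethylbenzene: x = 0.4095, y = 0.3522
  n-nonane: x = 0.3812, y = 0.2020

ψ = 0.8483, x_n-nonane = 0.3812, y_n-nonane = 0.2020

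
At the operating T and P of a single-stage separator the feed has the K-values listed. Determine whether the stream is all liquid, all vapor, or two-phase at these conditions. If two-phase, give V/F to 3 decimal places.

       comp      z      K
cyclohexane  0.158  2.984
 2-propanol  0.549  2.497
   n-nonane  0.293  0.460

ΣzᵢKᵢ = 1.977; Σzᵢ/Kᵢ = 0.910.
Since Σzᵢ/Kᵢ < 1 the mixture is above its dew point — single vapor phase.

all vapor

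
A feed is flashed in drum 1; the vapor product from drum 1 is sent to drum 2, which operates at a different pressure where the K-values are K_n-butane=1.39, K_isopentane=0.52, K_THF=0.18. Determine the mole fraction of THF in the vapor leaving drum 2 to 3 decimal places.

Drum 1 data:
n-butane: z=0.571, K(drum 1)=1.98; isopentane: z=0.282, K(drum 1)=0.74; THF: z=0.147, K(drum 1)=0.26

y_THF (drum 2) = 0.019

Drum 1:
Let ψ₁ = V/F and solve Σ zᵢ(Kᵢ−1)/(1+ψ₁(Kᵢ−1)) = 0.
Feasibility: ΣzᵢKᵢ = 1.377, Σzᵢ/Kᵢ = 1.235 — both > 1, two phases present.
Newton iteration, ψ₁⁰ = 0.5:
  ψ₁ = 0.500: g = 0.1186, g' = -0.475 → ψ₁ = 0.750
  ψ₁ = 0.750: g = -0.0128, g' = -0.618 → ψ₁ = 0.729
Converged at ψ₁ = 0.729.
Drum-1 compositions:
  n-butane: x = 0.333, y = 0.660
  isopentane: x = 0.348, y = 0.257
  THF: x = 0.319, y = 0.083
Drum-2 feed = drum-1 vapor: z₂ = (0.6596, 0.2574, 0.0829).
Drum 2:
Rachford–Rice: g(ψ₂) = Σ zᵢ(Kᵢ−1)/(1+ψ₂(Kᵢ−1)) = 0.
Check two-phase: ΣzᵢKᵢ = 1.066 > 1 and Σzᵢ/Kᵢ = 1.430 > 1, so g(0) = 0.066 > 0 and g(1) = -0.430 < 0.
Iterate (Newton) starting at ψ₂ = 0.39:
  ψ₂ = 0.390: g = -0.0287, g' = -0.286 → ψ₂ = 0.290
  ψ₂ = 0.290: g = -0.0015, g' = -0.257 → ψ₂ = 0.284
Converged at ψ₂ = 0.284.
  n-butane: x = 0.594, y = 0.826
  isopentane: x = 0.298, y = 0.155
  THF: x = 0.108, y = 0.019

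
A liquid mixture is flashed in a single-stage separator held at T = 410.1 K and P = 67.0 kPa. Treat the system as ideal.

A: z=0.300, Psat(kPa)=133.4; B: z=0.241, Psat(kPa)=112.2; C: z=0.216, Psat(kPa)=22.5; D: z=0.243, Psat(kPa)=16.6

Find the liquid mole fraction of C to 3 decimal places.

Raoult's law: Kᵢ = Pᵢˢᵃᵗ/P = Pᵢˢᵃᵗ/67.0.
  K_A = 133.4/67.0 = 1.99104, K_B = 112.2/67.0 = 1.67463, K_C = 22.5/67.0 = 0.33582, K_D = 16.6/67.0 = 0.24776
Newton–Raphson from V/F = 0.5:
  V/F = 0.500: g = -0.1874, g' = -0.760 → V/F = 0.253
  V/F = 0.253: g = -0.0218, g' = -0.616 → V/F = 0.218
Converged at V/F = 0.218.
Compositions from xᵢ = zᵢ/(1+V/F(Kᵢ−1)), yᵢ = Kᵢxᵢ:
  A: x = 0.247, y = 0.491
  B: x = 0.210, y = 0.352
  C: x = 0.253, y = 0.085
  D: x = 0.291, y = 0.072

x_C = 0.253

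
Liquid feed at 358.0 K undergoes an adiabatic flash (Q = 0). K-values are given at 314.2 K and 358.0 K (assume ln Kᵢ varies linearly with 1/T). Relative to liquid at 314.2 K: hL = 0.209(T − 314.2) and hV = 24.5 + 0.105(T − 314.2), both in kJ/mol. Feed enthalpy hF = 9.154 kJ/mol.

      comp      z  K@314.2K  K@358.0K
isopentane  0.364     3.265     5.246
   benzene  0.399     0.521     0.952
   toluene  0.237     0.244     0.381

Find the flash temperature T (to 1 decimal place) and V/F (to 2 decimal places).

T = 316.3 K, V/F = 0.36

Adiabatic flash: solve Rachford–Rice at each trial T, then check hF = ψ·hV(T) + (1−ψ)·hL(T).
  T = 314.2 K: K = (3.265, 0.521, 0.244), RR gives ψ = 0.336, H_out = 8.237 kJ/mol
  T = 358.0 K: K = (5.246, 0.952, 0.381), RR gives ψ = 0.858, H_out = 26.268 kJ/mol
  T = 336.1 K: K = (4.203, 0.718, 0.309), RR gives ψ = 0.581, H_out = 17.481 kJ/mol
  T = 325.1 K: K = (3.718, 0.615, 0.276), RR gives ψ = 0.455, H_out = 12.905 kJ/mol
  T = 319.6 K: K = (3.486, 0.566, 0.259), RR gives ψ = 0.395, H_out = 10.575 kJ/mol
  T = 316.9 K: K = (3.375, 0.543, 0.252), RR gives ψ = 0.365, H_out = 9.414 kJ/mol
  T = 315.5 K: K = (3.318, 0.532, 0.248), RR gives ψ = 0.350, H_out = 8.806 kJ/mol
Linear interpolation between T = 315.5 (H_out = 8.806) and T = 316.9 (H_out = 9.414) on hF = 9.154 gives T ≈ 316.3 K, at which ψ = 0.36.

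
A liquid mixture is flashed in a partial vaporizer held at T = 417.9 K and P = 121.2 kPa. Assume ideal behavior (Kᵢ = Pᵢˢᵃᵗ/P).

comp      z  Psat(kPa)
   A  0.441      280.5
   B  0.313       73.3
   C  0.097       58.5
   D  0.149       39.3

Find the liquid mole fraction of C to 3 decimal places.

Raoult's law: Kᵢ = Pᵢˢᵃᵗ/P = Pᵢˢᵃᵗ/121.2.
  K_A = 280.5/121.2 = 2.31436, K_B = 73.3/121.2 = 0.60479, K_C = 58.5/121.2 = 0.48267, K_D = 39.3/121.2 = 0.32426
Newton iteration, ψ⁰ = 0.49:
  ψ = 0.490: g = -0.0186, g' = -0.556 → ψ = 0.457
Converged at ψ = 0.457.
Compositions from xᵢ = zᵢ/(1+ψ(Kᵢ−1)), yᵢ = Kᵢxᵢ:
  A: x = 0.276, y = 0.638
  B: x = 0.382, y = 0.231
  C: x = 0.127, y = 0.061
  D: x = 0.215, y = 0.070

x_C = 0.127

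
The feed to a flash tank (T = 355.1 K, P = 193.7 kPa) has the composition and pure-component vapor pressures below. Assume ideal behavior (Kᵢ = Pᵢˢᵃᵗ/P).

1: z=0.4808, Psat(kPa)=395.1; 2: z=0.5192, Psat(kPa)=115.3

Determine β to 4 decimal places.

Raoult's law: Kᵢ = Pᵢˢᵃᵗ/P = Pᵢˢᵃᵗ/193.7.
  K_1 = 395.1/193.7 = 2.039752, K_2 = 115.3/193.7 = 0.595250
Binary case is linear: z₁(K₁−1)(1+β(K₂−1)) + z₂(K₂−1)(1+β(K₁−1)) = 0
⇒ β = [z₁(K₁−1)+z₂(K₂−1)] / [−(K₁−1)(K₂−1)] = 0.28977/0.42084 = 0.6885

β = 0.6885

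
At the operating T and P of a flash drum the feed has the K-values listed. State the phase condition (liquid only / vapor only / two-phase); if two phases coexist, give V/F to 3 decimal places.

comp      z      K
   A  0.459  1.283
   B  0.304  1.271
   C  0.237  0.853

vapor only

ΣzᵢKᵢ = 1.177; Σzᵢ/Kᵢ = 0.875.
Since Σzᵢ/Kᵢ < 1 the mixture is above its dew point — single vapor phase.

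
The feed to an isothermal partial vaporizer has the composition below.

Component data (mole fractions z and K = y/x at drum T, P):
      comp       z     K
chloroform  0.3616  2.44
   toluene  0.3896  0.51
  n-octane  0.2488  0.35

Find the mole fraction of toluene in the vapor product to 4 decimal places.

Newton iteration, V/F⁰ = 0.69:
  V/F = 0.6900: g = -0.32047, g' = -0.7478 → V/F = 0.2614
  V/F = 0.2614: g = -0.03550, g' = -0.6714 → V/F = 0.2086
  V/F = 0.2086: g = 0.00072, g' = -0.7002 → V/F = 0.2096
Converged at V/F = 0.2096.
Compositions from xᵢ = zᵢ/(1+V/F(Kᵢ−1)), yᵢ = Kᵢxᵢ:
  chloroform: x = 0.2778, y = 0.6777
  toluene: x = 0.4342, y = 0.2214
  n-octane: x = 0.2880, y = 0.1008

y_toluene = 0.2214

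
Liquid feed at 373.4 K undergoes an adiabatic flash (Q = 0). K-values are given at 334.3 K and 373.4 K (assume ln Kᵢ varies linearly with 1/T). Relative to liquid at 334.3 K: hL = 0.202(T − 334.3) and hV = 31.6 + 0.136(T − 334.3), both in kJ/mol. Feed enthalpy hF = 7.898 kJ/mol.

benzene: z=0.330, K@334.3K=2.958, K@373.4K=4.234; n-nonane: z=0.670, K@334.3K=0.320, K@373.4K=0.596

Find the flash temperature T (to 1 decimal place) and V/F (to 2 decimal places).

T = 341.3 K, V/F = 0.21

Adiabatic flash: solve Rachford–Rice at each trial T, then check hF = ψ·hV(T) + (1−ψ)·hL(T).
  T = 334.3 K: K = (2.958, 0.320), RR gives ψ = 0.143, H_out = 4.522 kJ/mol
  T = 373.4 K: K = (4.234, 0.596), RR gives ψ = 0.610, H_out = 25.590 kJ/mol
  T = 353.9 K: K = (3.576, 0.445), RR gives ψ = 0.334, H_out = 14.084 kJ/mol
  T = 344.1 K: K = (3.261, 0.379), RR gives ψ = 0.235, H_out = 9.255 kJ/mol
  T = 339.2 K: K = (3.108, 0.349), RR gives ψ = 0.189, H_out = 6.895 kJ/mol
  T = 341.6 K: K = (3.183, 0.363), RR gives ψ = 0.211, H_out = 8.051 kJ/mol
Linear interpolation between T = 339.2 (H_out = 6.895) and T = 341.6 (H_out = 8.051) on hF = 7.898 gives T ≈ 341.3 K, at which ψ = 0.21.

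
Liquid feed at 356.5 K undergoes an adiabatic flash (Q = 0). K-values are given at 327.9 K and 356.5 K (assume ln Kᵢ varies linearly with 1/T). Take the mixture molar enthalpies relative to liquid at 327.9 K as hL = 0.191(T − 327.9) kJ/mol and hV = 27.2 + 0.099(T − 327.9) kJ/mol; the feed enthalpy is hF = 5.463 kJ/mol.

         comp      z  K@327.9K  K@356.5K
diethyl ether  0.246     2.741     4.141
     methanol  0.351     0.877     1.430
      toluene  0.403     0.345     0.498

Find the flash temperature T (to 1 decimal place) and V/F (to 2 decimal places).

Adiabatic flash: solve Rachford–Rice at each trial T, then check hF = ψ·hV(T) + (1−ψ)·hL(T).
  T = 327.9 K: K = (2.741, 0.877, 0.345), RR gives ψ = 0.154, H_out = 4.195 kJ/mol
  T = 356.5 K: K = (4.141, 1.430, 0.498), RR gives ψ = 0.789, H_out = 24.841 kJ/mol
  T = 342.2 K: K = (3.398, 1.131, 0.418), RR gives ψ = 0.466, H_out = 14.793 kJ/mol
  T = 335.0 K: K = (3.057, 0.998, 0.380), RR gives ψ = 0.308, H_out = 9.543 kJ/mol
  T = 331.4 K: K = (2.894, 0.935, 0.362), RR gives ψ = 0.230, H_out = 6.859 kJ/mol
  T = 329.6 K: K = (2.815, 0.905, 0.353), RR gives ψ = 0.191, H_out = 5.497 kJ/mol
Linear interpolation between T = 327.9 (H_out = 4.195) and T = 329.6 (H_out = 5.497) on hF = 5.463 gives T ≈ 329.6 K, at which ψ = 0.19.

T = 329.6 K, V/F = 0.19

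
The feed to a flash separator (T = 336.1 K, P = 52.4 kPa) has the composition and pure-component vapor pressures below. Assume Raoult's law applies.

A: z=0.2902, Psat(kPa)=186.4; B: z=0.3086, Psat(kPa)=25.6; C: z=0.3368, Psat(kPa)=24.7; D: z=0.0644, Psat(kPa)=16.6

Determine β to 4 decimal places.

Raoult's law: Kᵢ = Pᵢˢᵃᵗ/P = Pᵢˢᵃᵗ/52.4.
  K_A = 186.4/52.4 = 3.557252, K_B = 25.6/52.4 = 0.488550, K_C = 24.7/52.4 = 0.471374, K_D = 16.6/52.4 = 0.316794
Rachford–Rice: g(β) = Σ zᵢ(Kᵢ−1)/(1+β(Kᵢ−1)) = 0.
g(0) = ΣzᵢKᵢ − 1 = 0.3622 and g(1) = 1 − Σzᵢ/Kᵢ = -0.6310, so a root lies in (0, 1).
Newton iteration, β⁰ = 0.5:
  β = 0.5000: g = -0.19521, g' = -0.7545 → β = 0.2413
  β = 0.2413: g = 0.02216, g' = -0.9976 → β = 0.2635
  β = 0.2635: g = 0.00046, g' = -0.9570 → β = 0.2640
Converged at β = 0.2640.

β = 0.2640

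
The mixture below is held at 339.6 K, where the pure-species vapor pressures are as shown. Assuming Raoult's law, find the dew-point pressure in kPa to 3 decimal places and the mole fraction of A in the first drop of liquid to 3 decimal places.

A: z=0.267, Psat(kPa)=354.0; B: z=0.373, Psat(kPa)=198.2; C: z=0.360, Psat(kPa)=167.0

Pdew = 208.687 kPa, x_A = 0.157

At the dew point ψ → 1, so Σzᵢ/Kᵢ = 1 with Kᵢ = Pᵢˢᵃᵗ/P ⇒ 1/P = Σzᵢ/Pᵢˢᵃᵗ.
1/P = 0.267/354.0 + 0.373/198.2 + 0.360/167.0 = 0.004792 ⇒ P = 208.687 kPa
xᵢ = zᵢP/Pᵢˢᵃᵗ ⇒ x_A = 0.267·208.687/354.0 = 0.157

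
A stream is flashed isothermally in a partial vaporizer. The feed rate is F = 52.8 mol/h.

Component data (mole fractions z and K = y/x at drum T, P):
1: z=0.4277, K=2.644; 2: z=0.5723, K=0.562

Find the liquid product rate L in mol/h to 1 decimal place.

Rachford–Rice: g(V/F) = Σ zᵢ(Kᵢ−1)/(1+V/F(Kᵢ−1)) = 0.
g(0) = ΣzᵢKᵢ − 1 = 0.4525 and g(1) = 1 − Σzᵢ/Kᵢ = -0.1801, so a root lies in (0, 1).
Binary case is linear: z₁(K₁−1)(1+V/F(K₂−1)) + z₂(K₂−1)(1+V/F(K₁−1)) = 0
⇒ V/F = [z₁(K₁−1)+z₂(K₂−1)] / [−(K₁−1)(K₂−1)] = 0.45247/0.72007 = 0.6284
Then V = V/F·F = 0.6284·52.8 = 33.2 mol/h and L = F − V = 19.6 mol/h.

L = 19.6 mol/h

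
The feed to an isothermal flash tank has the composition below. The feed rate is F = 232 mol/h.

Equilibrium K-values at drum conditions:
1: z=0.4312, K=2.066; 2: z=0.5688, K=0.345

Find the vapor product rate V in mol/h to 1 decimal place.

V = 28.9 mol/h

Material balance + equilibrium reduce to Σ zᵢ(Kᵢ−1)/(1+ψ(Kᵢ−1)) = 0.
g(0) = ΣzᵢKᵢ − 1 = 0.0871 and g(1) = 1 − Σzᵢ/Kᵢ = -0.8574, so a root lies in (0, 1).
Iterate (Newton) starting at ψ = 0.57:
  ψ = 0.5700: g = -0.30861, g' = -0.8110 → ψ = 0.1895
  ψ = 0.1895: g = -0.04294, g' = -0.6572 → ψ = 0.1241
  ψ = 0.1241: g = 0.00039, g' = -0.6713 → ψ = 0.1247
Converged at ψ = 0.1247.
Then V = ψ·F = 0.1247·232 = 28.9 mol/h and L = F − V = 203.1 mol/h.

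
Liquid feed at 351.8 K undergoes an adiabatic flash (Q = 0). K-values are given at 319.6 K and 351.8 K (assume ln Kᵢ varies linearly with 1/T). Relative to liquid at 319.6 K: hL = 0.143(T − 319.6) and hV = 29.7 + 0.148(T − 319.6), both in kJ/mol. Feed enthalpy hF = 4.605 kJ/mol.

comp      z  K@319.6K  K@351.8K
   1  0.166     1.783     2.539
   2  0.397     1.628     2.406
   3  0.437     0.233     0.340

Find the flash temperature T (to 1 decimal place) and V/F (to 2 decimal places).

T = 322.2 K, V/F = 0.14

Adiabatic flash: solve Rachford–Rice at each trial T, then check hF = ψ·hV(T) + (1−ψ)·hL(T).
  T = 319.6 K: K = (1.783, 1.628, 0.233), RR gives ψ = 0.085, H_out = 2.524 kJ/mol
  T = 351.8 K: K = (2.539, 2.406, 0.340), RR gives ψ = 0.550, H_out = 21.041 kJ/mol
  T = 335.7 K: K = (2.146, 1.998, 0.284), RR gives ψ = 0.366, H_out = 13.209 kJ/mol
  T = 327.6 K: K = (1.959, 1.807, 0.258), RR gives ψ = 0.245, H_out = 8.426 kJ/mol
  T = 323.6 K: K = (1.870, 1.716, 0.245), RR gives ψ = 0.172, H_out = 5.670 kJ/mol
  T = 321.6 K: K = (1.826, 1.672, 0.239), RR gives ψ = 0.130, H_out = 4.154 kJ/mol
Linear interpolation between T = 321.6 (H_out = 4.154) and T = 323.6 (H_out = 5.670) on hF = 4.605 gives T ≈ 322.2 K, at which ψ = 0.14.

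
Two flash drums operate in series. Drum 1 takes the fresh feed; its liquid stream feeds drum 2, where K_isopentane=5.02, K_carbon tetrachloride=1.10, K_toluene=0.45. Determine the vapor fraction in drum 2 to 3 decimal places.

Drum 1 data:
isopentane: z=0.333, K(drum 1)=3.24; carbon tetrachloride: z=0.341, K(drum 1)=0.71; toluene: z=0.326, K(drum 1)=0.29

Drum 1:
Material balance + equilibrium reduce to Σ zᵢ(Kᵢ−1)/(1+ψ₁(Kᵢ−1)) = 0.
Feasibility: ΣzᵢKᵢ = 1.416, Σzᵢ/Kᵢ = 1.707 — both > 1, two phases present.
Newton iteration, ψ₁⁰ = 0.5:
  ψ₁ = 0.500: g = -0.1227, g' = -0.806 → ψ₁ = 0.348
  ψ₁ = 0.348: g = 0.0019, g' = -0.853 → ψ₁ = 0.350
Converged at ψ₁ = 0.350.
Drum-1 compositions:
  isopentane: x = 0.187, y = 0.605
  carbon tetrachloride: x = 0.380, y = 0.269
  toluene: x = 0.434, y = 0.126
Drum-2 feed = drum-1 liquid: z₂ = (0.1866, 0.3795, 0.4338).
Drum 2:
Rachford–Rice: g(ψ₂) = Σ zᵢ(Kᵢ−1)/(1+ψ₂(Kᵢ−1)) = 0.
Feasibility: ΣzᵢKᵢ = 1.550, Σzᵢ/Kᵢ = 1.346 — both > 1, two phases present.
Newton–Raphson from ψ₂ = 0.43:
  ψ₂ = 0.430: g = -0.0011, g' = -0.634 → ψ₂ = 0.428
Converged at ψ₂ = 0.428.
  isopentane: x = 0.069, y = 0.344
  carbon tetrachloride: x = 0.364, y = 0.400
  toluene: x = 0.567, y = 0.255

V/F (drum 2) = 0.428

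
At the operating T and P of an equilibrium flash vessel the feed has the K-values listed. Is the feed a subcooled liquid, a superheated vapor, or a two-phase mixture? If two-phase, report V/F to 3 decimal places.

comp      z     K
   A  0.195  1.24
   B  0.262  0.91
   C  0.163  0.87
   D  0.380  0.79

ΣzᵢKᵢ = 0.922; Σzᵢ/Kᵢ = 1.114.
Since ΣzᵢKᵢ < 1 the mixture is below its bubble point — single liquid phase.

subcooled liquid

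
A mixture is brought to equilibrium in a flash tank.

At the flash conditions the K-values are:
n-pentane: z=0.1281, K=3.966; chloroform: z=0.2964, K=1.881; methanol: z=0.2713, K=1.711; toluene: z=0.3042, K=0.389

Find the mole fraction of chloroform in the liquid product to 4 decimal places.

x_chloroform = 0.1706

Rachford–Rice: g(ψ) = Σ zᵢ(Kᵢ−1)/(1+ψ(Kᵢ−1)) = 0.
Feasibility: ΣzᵢKᵢ = 1.6481, Σzᵢ/Kᵢ = 1.1304 — both > 1, two phases present.
Newton iteration, ψ⁰ = 0.37:
  ψ = 0.3700: g = 0.29064, g' = -0.6626 → ψ = 0.8087
  ψ = 0.8087: g = 0.01938, g' = -0.6750 → ψ = 0.8374
  ψ = 0.8374: g = -0.00034, g' = -0.6991 → ψ = 0.8369
Converged at ψ = 0.8369.
Compositions from xᵢ = zᵢ/(1+ψ(Kᵢ−1)), yᵢ = Kᵢxᵢ:
  n-pentane: x = 0.0368, y = 0.1459
  chloroform: x = 0.1706, y = 0.3209
  methanol: x = 0.1701, y = 0.2910
  toluene: x = 0.6225, y = 0.2422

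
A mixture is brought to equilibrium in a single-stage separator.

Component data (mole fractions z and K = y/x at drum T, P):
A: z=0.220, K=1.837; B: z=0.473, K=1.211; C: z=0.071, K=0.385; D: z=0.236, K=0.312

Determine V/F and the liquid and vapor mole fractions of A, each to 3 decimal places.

Material balance + equilibrium reduce to Σ zᵢ(Kᵢ−1)/(1+V/F(Kᵢ−1)) = 0.
Feasibility: ΣzᵢKᵢ = 1.078, Σzᵢ/Kᵢ = 1.451 — both > 1, two phases present.
Newton iteration, V/F⁰ = 0.5:
  V/F = 0.500: g = -0.0905, g' = -0.409 → V/F = 0.279
  V/F = 0.279: g = -0.0101, g' = -0.330 → V/F = 0.248
Converged at V/F = 0.248.
Compositions from xᵢ = zᵢ/(1+V/F(Kᵢ−1)), yᵢ = Kᵢxᵢ:
  A: x = 0.182, y = 0.335
  B: x = 0.449, y = 0.544
  C: x = 0.084, y = 0.032
  D: x = 0.285, y = 0.089

V/F = 0.248, x_A = 0.182, y_A = 0.335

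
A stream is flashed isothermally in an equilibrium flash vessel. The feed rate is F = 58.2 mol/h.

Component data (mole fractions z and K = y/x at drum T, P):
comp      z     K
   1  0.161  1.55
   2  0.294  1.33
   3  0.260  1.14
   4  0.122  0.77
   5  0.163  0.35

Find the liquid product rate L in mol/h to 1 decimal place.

L = 29.6 mol/h

Rachford–Rice: g(V/F) = Σ zᵢ(Kᵢ−1)/(1+V/F(Kᵢ−1)) = 0.
Check two-phase: ΣzᵢKᵢ = 1.088 > 1 and Σzᵢ/Kᵢ = 1.177 > 1, so g(0) = 0.088 > 0 and g(1) = -0.177 < 0.
Newton–Raphson from V/F = 0.5:
  V/F = 0.500: g = -0.0019, g' = -0.217 → V/F = 0.491
Converged at V/F = 0.491.
Then V = V/F·F = 0.4911·58.2 = 28.6 mol/h and L = F − V = 29.6 mol/h.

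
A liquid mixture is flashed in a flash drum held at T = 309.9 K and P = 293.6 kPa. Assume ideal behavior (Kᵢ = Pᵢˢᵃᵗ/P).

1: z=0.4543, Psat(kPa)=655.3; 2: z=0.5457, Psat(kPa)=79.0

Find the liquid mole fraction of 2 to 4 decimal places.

x_2 = 0.6276

Raoult's law: Kᵢ = Pᵢˢᵃᵗ/P = Pᵢˢᵃᵗ/293.6.
  K_1 = 655.3/293.6 = 2.231948, K_2 = 79.0/293.6 = 0.269074
Material balance + equilibrium reduce to Σ zᵢ(Kᵢ−1)/(1+β(Kᵢ−1)) = 0.
g(0) = ΣzᵢKᵢ − 1 = 0.1608 and g(1) = 1 − Σzᵢ/Kᵢ = -1.2316, so a root lies in (0, 1).
Newton–Raphson from β = 0.5:
  β = 0.5000: g = -0.28226, g' = -0.9881 → β = 0.2143
  β = 0.2143: g = -0.03021, g' = -0.8414 → β = 0.1784
  β = 0.1784: g = 0.00012, g' = -0.8489 → β = 0.1786
Converged at β = 0.1786.
Compositions from xᵢ = zᵢ/(1+β(Kᵢ−1)), yᵢ = Kᵢxᵢ:
  1: x = 0.3724, y = 0.8311
  2: x = 0.6276, y = 0.1689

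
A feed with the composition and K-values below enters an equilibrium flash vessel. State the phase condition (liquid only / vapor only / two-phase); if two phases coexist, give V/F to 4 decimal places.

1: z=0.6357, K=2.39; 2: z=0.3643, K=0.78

ΣzᵢKᵢ = 1.8035; Σzᵢ/Kᵢ = 0.7330.
Since Σzᵢ/Kᵢ < 1 the mixture is above its dew point — single vapor phase.

vapor only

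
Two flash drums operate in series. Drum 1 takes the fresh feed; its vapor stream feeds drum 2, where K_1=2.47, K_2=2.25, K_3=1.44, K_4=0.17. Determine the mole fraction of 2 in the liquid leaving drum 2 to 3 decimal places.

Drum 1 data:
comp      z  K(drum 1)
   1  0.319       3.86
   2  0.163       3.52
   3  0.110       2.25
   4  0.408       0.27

Drum 1:
Iterate (Newton) starting at ψ₁ = 0.5:
  ψ₁ = 0.500: g = 0.1728, g' = -1.249 → ψ₁ = 0.638
Converged at ψ₁ = 0.638.
Drum-1 compositions:
  1: x = 0.113, y = 0.436
  2: x = 0.063, y = 0.220
  3: x = 0.061, y = 0.138
  4: x = 0.763, y = 0.206
Drum-2 feed = drum-1 vapor: z₂ = (0.4361, 0.2201, 0.1377, 0.2061).
Drum 2:
Iterate (Newton) starting at ψ₂ = 0.5:
  ψ₂ = 0.500: g = 0.2961, g' = -0.876 → ψ₂ = 0.838
  ψ₂ = 0.838: g = -0.0959, g' = -1.817 → ψ₂ = 0.785
  ψ₂ = 0.785: g = -0.0096, g' = -1.476 → ψ₂ = 0.779
Converged at ψ₂ = 0.779.
  1: x = 0.203, y = 0.502
  2: x = 0.112, y = 0.251
  3: x = 0.103, y = 0.148
  4: x = 0.583, y = 0.099

x_2 (drum 2) = 0.112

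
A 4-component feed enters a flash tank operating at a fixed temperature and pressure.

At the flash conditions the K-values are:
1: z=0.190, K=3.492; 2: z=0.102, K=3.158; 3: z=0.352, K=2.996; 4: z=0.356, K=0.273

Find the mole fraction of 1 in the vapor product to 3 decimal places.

y_1 = 0.237

Material balance + equilibrium reduce to Σ zᵢ(Kᵢ−1)/(1+V/F(Kᵢ−1)) = 0.
g(0) = ΣzᵢKᵢ − 1 = 1.137 and g(1) = 1 − Σzᵢ/Kᵢ = -0.508, so a root lies in (0, 1).
Newton–Raphson from V/F = 0.5:
  V/F = 0.500: g = 0.2617, g' = -1.160 → V/F = 0.726
  V/F = 0.726: g = -0.0065, g' = -1.299 → V/F = 0.721
Converged at V/F = 0.721.
Compositions from xᵢ = zᵢ/(1+V/F(Kᵢ−1)), yᵢ = Kᵢxᵢ:
  1: x = 0.068, y = 0.237
  2: x = 0.040, y = 0.126
  3: x = 0.144, y = 0.432
  4: x = 0.748, y = 0.204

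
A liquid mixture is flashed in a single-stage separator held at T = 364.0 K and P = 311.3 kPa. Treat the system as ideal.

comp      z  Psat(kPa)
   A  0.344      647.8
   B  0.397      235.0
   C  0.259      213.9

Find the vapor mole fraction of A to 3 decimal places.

y_A = 0.419

Raoult's law: Kᵢ = Pᵢˢᵃᵗ/P = Pᵢˢᵃᵗ/311.3.
  K_A = 647.8/311.3 = 2.08095, K_B = 235.0/311.3 = 0.75490, K_C = 213.9/311.3 = 0.68712
Let β = V/F and solve Σ zᵢ(Kᵢ−1)/(1+β(Kᵢ−1)) = 0.
Check two-phase: ΣzᵢKᵢ = 1.194 > 1 and Σzᵢ/Kᵢ = 1.068 > 1, so g(0) = 0.194 > 0 and g(1) = -0.068 < 0.
Newton–Raphson from β = 0.5:
  β = 0.500: g = 0.0344, g' = -0.236 → β = 0.646
  β = 0.646: g = 0.0018, g' = -0.213 → β = 0.654
Converged at β = 0.654.
Compositions from xᵢ = zᵢ/(1+β(Kᵢ−1)), yᵢ = Kᵢxᵢ:
  A: x = 0.201, y = 0.419
  B: x = 0.473, y = 0.357
  C: x = 0.326, y = 0.224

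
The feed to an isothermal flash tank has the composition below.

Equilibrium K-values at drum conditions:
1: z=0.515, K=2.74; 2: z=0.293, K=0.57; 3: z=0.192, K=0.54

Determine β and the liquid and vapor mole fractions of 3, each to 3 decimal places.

Iterate (Newton) starting at β = 0.5:
  β = 0.500: g = 0.2040, g' = -0.602 → β = 0.839
  β = 0.839: g = 0.0235, g' = -0.498 → β = 0.886
Converged at β = 0.886.
Compositions from xᵢ = zᵢ/(1+β(Kᵢ−1)), yᵢ = Kᵢxᵢ:
  1: x = 0.203, y = 0.555
  2: x = 0.473, y = 0.270
  3: x = 0.324, y = 0.175

β = 0.886, x_3 = 0.324, y_3 = 0.175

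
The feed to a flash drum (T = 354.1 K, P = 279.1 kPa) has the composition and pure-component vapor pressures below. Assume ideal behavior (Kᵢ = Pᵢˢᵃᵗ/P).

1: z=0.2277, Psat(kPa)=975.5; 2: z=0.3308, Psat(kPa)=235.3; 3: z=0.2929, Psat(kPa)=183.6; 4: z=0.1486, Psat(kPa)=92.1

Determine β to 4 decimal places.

β = 0.3578

Raoult's law: Kᵢ = Pᵢˢᵃᵗ/P = Pᵢˢᵃᵗ/279.1.
  K_1 = 975.5/279.1 = 3.495163, K_2 = 235.3/279.1 = 0.843067, K_3 = 183.6/279.1 = 0.657829, K_4 = 92.1/279.1 = 0.329989
Let β = V/F and solve Σ zᵢ(Kᵢ−1)/(1+β(Kᵢ−1)) = 0.
Check two-phase: ΣzᵢKᵢ = 1.3164 > 1 and Σzᵢ/Kᵢ = 1.3531 > 1, so g(0) = 0.3164 > 0 and g(1) = -0.3531 < 0.
Newton–Raphson from β = 0.33:
  β = 0.3300: g = 0.01603, g' = -0.5890 → β = 0.3572
  β = 0.3572: g = 0.00033, g' = -0.5652 → β = 0.3578
Converged at β = 0.3578.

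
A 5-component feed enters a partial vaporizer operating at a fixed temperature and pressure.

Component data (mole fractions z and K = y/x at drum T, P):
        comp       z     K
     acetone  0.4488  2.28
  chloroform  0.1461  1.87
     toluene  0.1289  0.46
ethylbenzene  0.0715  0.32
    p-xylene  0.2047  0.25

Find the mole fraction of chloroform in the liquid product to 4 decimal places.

Rachford–Rice: g(β) = Σ zᵢ(Kᵢ−1)/(1+β(Kᵢ−1)) = 0.
Check two-phase: ΣzᵢKᵢ = 1.4298 > 1 and Σzᵢ/Kᵢ = 1.5974 > 1, so g(0) = 0.4298 > 0 and g(1) = -0.5974 < 0.
Iterate (Newton) starting at β = 0.5:
  β = 0.5000: g = 0.02420, g' = -0.7683 → β = 0.5315
  β = 0.5315: g = -0.00026, g' = -0.7855 → β = 0.5312
Converged at β = 0.5312.
Compositions from xᵢ = zᵢ/(1+β(Kᵢ−1)), yᵢ = Kᵢxᵢ:
  acetone: x = 0.2672, y = 0.6091
  chloroform: x = 0.0999, y = 0.1869
  toluene: x = 0.1807, y = 0.0831
  ethylbenzene: x = 0.1119, y = 0.0358
  p-xylene: x = 0.3402, y = 0.0851

x_chloroform = 0.0999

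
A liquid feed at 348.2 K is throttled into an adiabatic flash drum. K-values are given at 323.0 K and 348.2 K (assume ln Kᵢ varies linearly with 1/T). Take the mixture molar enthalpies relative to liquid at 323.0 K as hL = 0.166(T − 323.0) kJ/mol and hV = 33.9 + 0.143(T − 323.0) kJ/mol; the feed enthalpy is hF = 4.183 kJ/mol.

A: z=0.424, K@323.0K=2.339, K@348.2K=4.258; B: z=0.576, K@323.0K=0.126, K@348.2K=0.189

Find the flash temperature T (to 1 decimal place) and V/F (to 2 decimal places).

T = 325.9 K, V/F = 0.11

Adiabatic flash: solve Rachford–Rice at each trial T, then check hF = ψ·hV(T) + (1−ψ)·hL(T).
  T = 323.0 K: K = (2.339, 0.126), RR gives ψ = 0.055, H_out = 1.863 kJ/mol
  T = 348.2 K: K = (4.258, 0.189), RR gives ψ = 0.346, H_out = 15.713 kJ/mol
  T = 335.6 K: K = (3.192, 0.155), RR gives ψ = 0.239, H_out = 10.133 kJ/mol
  T = 329.3 K: K = (2.740, 0.140), RR gives ψ = 0.162, H_out = 6.521 kJ/mol
  T = 326.1 K: K = (2.530, 0.133), RR gives ψ = 0.113, H_out = 4.325 kJ/mol
  T = 324.6 K: K = (2.436, 0.130), RR gives ψ = 0.086, H_out = 3.181 kJ/mol
Linear interpolation between T = 324.6 (H_out = 3.181) and T = 326.1 (H_out = 4.325) on hF = 4.183 gives T ≈ 325.9 K, at which ψ = 0.11.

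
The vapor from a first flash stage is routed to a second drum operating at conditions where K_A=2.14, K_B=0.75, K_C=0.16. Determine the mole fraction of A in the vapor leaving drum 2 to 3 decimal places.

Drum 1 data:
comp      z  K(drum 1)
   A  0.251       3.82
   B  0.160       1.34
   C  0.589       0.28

y_A (drum 2) = 0.756

Drum 1:
Rachford–Rice: g(ψ₁) = Σ zᵢ(Kᵢ−1)/(1+ψ₁(Kᵢ−1)) = 0.
g(0) = ΣzᵢKᵢ − 1 = 0.338 and g(1) = 1 − Σzᵢ/Kᵢ = -1.289, so a root lies in (0, 1).
Iterate (Newton) starting at ψ₁ = 0.5:
  ψ₁ = 0.500: g = -0.3224, g' = -1.103 → ψ₁ = 0.208
  ψ₁ = 0.208: g = -0.0013, g' = -1.232 → ψ₁ = 0.207
Converged at ψ₁ = 0.207.
Drum-1 compositions:
  A: x = 0.159, y = 0.606
  B: x = 0.150, y = 0.200
  C: x = 0.692, y = 0.194
Drum-2 feed = drum-1 vapor: z₂ = (0.6059, 0.2003, 0.1937).
Drum 2:
Material balance + equilibrium reduce to Σ zᵢ(Kᵢ−1)/(1+ψ₂(Kᵢ−1)) = 0.
Check two-phase: ΣzᵢKᵢ = 1.478 > 1 and Σzᵢ/Kᵢ = 1.761 > 1, so g(0) = 0.478 > 0 and g(1) = -0.761 < 0.
Newton–Raphson from ψ₂ = 0.5:
  ψ₂ = 0.500: g = 0.1022, g' = -0.742 → ψ₂ = 0.638
  ψ₂ = 0.638: g = -0.0100, g' = -0.916 → ψ₂ = 0.627
Converged at ψ₂ = 0.627.
  A: x = 0.353, y = 0.756
  B: x = 0.238, y = 0.178
  C: x = 0.409, y = 0.065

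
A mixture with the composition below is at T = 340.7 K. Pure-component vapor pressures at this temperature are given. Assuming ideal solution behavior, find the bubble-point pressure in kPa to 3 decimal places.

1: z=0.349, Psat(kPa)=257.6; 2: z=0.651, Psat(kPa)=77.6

At the bubble point ψ → 0, so ΣzᵢKᵢ = 1 with Kᵢ = Pᵢˢᵃᵗ/P ⇒ P = ΣzᵢPᵢˢᵃᵗ.
P = 0.349·257.6 + 0.651·77.6 = 140.420 kPa

Pbub = 140.420 kPa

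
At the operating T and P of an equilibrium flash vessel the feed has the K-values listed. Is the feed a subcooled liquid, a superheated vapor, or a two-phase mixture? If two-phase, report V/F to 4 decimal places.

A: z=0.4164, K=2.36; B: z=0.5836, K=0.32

ΣzᵢKᵢ = 1.1695; Σzᵢ/Kᵢ = 2.0002.
Both exceed 1, so a two-phase solution exists.
Rachford–Rice: g(ψ) = Σ zᵢ(Kᵢ−1)/(1+ψ(Kᵢ−1)) = 0.
Newton–Raphson from ψ = 0.4:
  ψ = 0.4000: g = -0.17834, g' = -0.8322 → ψ = 0.1857
  ψ = 0.1857: g = -0.00209, g' = -0.8444 → ψ = 0.1832
Converged at ψ = 0.1832.

two-phase, V/F = 0.1832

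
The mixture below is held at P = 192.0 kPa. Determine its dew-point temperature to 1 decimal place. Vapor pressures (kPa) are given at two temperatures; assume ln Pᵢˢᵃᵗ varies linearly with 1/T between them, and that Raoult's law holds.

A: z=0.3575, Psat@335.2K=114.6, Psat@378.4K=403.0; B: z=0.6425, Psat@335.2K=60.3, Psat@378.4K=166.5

Dew-point temperature: Σzᵢ·P/Pᵢˢᵃᵗ(T) = 1. Interpolate ln Pᵢˢᵃᵗ = aᵢ + bᵢ/T.
  T = 335.2 K: ΣzᵢP/Pᵢˢᵃᵗ = 2.6447
  T = 378.4 K: ΣzᵢP/Pᵢˢᵃᵗ = 0.9112
  T = 356.8 K: ΣzᵢP/Pᵢˢᵃᵗ = 1.5013
  T = 367.6 K: ΣzᵢP/Pᵢˢᵃᵗ = 1.1608
  T = 373.0 K: ΣzᵢP/Pᵢˢᵃᵗ = 1.0266
  T = 375.7 K: ΣzᵢP/Pᵢˢᵃᵗ = 0.9668
Interpolating between 373.0 K and 375.7 K gives T ≈ 374.2 K.

T = 374.2 K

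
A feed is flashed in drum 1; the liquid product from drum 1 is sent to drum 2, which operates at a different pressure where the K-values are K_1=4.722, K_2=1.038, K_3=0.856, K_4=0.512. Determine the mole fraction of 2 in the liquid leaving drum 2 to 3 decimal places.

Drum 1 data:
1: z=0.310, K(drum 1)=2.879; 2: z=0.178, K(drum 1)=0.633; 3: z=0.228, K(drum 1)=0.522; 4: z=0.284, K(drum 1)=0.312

x_2 (drum 2) = 0.188

Drum 1:
Rachford–Rice: g(ψ₁) = Σ zᵢ(Kᵢ−1)/(1+ψ₁(Kᵢ−1)) = 0.
g(0) = ΣzᵢKᵢ − 1 = 0.213 and g(1) = 1 − Σzᵢ/Kᵢ = -0.736, so a root lies in (0, 1).
Newton iteration, ψ₁⁰ = 0.56:
  ψ₁ = 0.560: g = -0.2651, g' = -0.751 → ψ₁ = 0.207
Converged at ψ₁ = 0.207.
Drum-1 compositions:
  1: x = 0.223, y = 0.643
  2: x = 0.193, y = 0.122
  3: x = 0.253, y = 0.132
  4: x = 0.331, y = 0.103
Drum-2 feed = drum-1 liquid: z₂ = (0.2232, 0.1926, 0.2530, 0.3311).
Drum 2:
Let ψ₂ = V/F and solve Σ zᵢ(Kᵢ−1)/(1+ψ₂(Kᵢ−1)) = 0.
g(0) = ΣzᵢKᵢ − 1 = 0.640 and g(1) = 1 − Σzᵢ/Kᵢ = -0.175, so a root lies in (0, 1).
Newton iteration, ψ₂⁰ = 0.5:
  ψ₂ = 0.500: g = 0.0446, g' = -0.522 → ψ₂ = 0.585
  ψ₂ = 0.585: g = 0.0025, g' = -0.467 → ψ₂ = 0.591
Converged at ψ₂ = 0.591.
  1: x = 0.070, y = 0.329
  2: x = 0.188, y = 0.196
  3: x = 0.277, y = 0.237
  4: x = 0.465, y = 0.238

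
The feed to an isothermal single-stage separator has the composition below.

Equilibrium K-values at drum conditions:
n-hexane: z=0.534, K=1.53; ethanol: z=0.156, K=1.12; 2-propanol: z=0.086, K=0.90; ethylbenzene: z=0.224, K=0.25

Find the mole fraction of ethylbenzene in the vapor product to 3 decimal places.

Rachford–Rice: g(ψ) = Σ zᵢ(Kᵢ−1)/(1+ψ(Kᵢ−1)) = 0.
g(0) = ΣzᵢKᵢ − 1 = 0.125 and g(1) = 1 − Σzᵢ/Kᵢ = -0.480, so a root lies in (0, 1).
Newton–Raphson from ψ = 0.64:
  ψ = 0.640: g = -0.1035, g' = -0.553 → ψ = 0.453
  ψ = 0.453: g = -0.0173, g' = -0.389 → ψ = 0.408
  ψ = 0.408: g = -0.0005, g' = -0.366 → ψ = 0.407
Converged at ψ = 0.407.
Compositions from xᵢ = zᵢ/(1+ψ(Kᵢ−1)), yᵢ = Kᵢxᵢ:
  n-hexane: x = 0.439, y = 0.672
  ethanol: x = 0.149, y = 0.167
  2-propanol: x = 0.090, y = 0.081
  ethylbenzene: x = 0.322, y = 0.081

y_ethylbenzene = 0.081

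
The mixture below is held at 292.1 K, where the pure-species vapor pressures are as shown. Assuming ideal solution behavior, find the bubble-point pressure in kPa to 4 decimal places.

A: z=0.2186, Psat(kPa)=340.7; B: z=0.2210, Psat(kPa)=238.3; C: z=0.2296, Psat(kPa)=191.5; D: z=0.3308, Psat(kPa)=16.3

Pbub = 176.5018 kPa

At the bubble point ψ → 0, so ΣzᵢKᵢ = 1 with Kᵢ = Pᵢˢᵃᵗ/P ⇒ P = ΣzᵢPᵢˢᵃᵗ.
P = 0.2186·340.7 + 0.2210·238.3 + 0.2296·191.5 + 0.3308·16.3 = 176.5018 kPa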